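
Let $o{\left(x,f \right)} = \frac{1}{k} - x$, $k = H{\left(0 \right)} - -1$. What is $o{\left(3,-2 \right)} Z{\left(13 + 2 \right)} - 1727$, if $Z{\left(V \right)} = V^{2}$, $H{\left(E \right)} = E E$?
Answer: $-2177$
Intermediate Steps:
$H{\left(E \right)} = E^{2}$
$k = 1$ ($k = 0^{2} - -1 = 0 + 1 = 1$)
$o{\left(x,f \right)} = 1 - x$ ($o{\left(x,f \right)} = 1^{-1} - x = 1 - x$)
$o{\left(3,-2 \right)} Z{\left(13 + 2 \right)} - 1727 = \left(1 - 3\right) \left(13 + 2\right)^{2} - 1727 = \left(1 - 3\right) 15^{2} - 1727 = \left(-2\right) 225 - 1727 = -450 - 1727 = -2177$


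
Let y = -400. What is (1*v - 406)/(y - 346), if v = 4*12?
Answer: 179/373 ≈ 0.47989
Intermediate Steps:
v = 48
(1*v - 406)/(y - 346) = (1*48 - 406)/(-400 - 346) = (48 - 406)/(-746) = -358*(-1/746) = 179/373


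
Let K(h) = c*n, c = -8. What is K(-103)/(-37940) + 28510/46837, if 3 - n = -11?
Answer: 38818398/63464135 ≈ 0.61166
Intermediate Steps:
n = 14 (n = 3 - 1*(-11) = 3 + 11 = 14)
K(h) = -112 (K(h) = -8*14 = -112)
K(-103)/(-37940) + 28510/46837 = -112/(-37940) + 28510/46837 = -112*(-1/37940) + 28510*(1/46837) = 4/1355 + 28510/46837 = 38818398/63464135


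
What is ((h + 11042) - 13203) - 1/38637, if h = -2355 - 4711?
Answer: -356503600/38637 ≈ -9227.0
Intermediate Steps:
h = -7066
((h + 11042) - 13203) - 1/38637 = ((-7066 + 11042) - 13203) - 1/38637 = (3976 - 13203) - 1*1/38637 = -9227 - 1/38637 = -356503600/38637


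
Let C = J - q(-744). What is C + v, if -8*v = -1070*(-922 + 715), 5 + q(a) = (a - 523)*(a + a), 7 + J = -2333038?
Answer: -16984089/4 ≈ -4.2460e+6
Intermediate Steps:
J = -2333045 (J = -7 - 2333038 = -2333045)
q(a) = -5 + 2*a*(-523 + a) (q(a) = -5 + (a - 523)*(a + a) = -5 + (-523 + a)*(2*a) = -5 + 2*a*(-523 + a))
C = -4218336 (C = -2333045 - (-5 - 1046*(-744) + 2*(-744)²) = -2333045 - (-5 + 778224 + 2*553536) = -2333045 - (-5 + 778224 + 1107072) = -2333045 - 1*1885291 = -2333045 - 1885291 = -4218336)
v = -110745/4 (v = -(-535)*(-922 + 715)/4 = -(-535)*(-207)/4 = -⅛*221490 = -110745/4 ≈ -27686.)
C + v = -4218336 - 110745/4 = -16984089/4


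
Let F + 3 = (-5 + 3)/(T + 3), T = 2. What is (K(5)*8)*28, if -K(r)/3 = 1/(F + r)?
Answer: -420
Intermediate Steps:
F = -17/5 (F = -3 + (-5 + 3)/(2 + 3) = -3 - 2/5 = -17/5 ≈ -3.4000)
K(r) = -3/(-17/5 + r)
(K(5)*8)*28 = (-15/(-17 + 5*5)*8)*28 = (-15/(-17 + 25)*8)*28 = (-15/8*8)*28 = (-15*1/8*8)*28 = -15/8*8*28 = -15*28 = -420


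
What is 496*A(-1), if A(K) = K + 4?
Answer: 1488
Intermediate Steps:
A(K) = 4 + K
496*A(-1) = 496*(4 - 1) = 496*3 = 1488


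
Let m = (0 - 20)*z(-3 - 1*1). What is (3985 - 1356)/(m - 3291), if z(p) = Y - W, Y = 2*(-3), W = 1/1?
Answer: -2629/3151 ≈ -0.83434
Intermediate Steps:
W = 1
Y = -6
z(p) = -7 (z(p) = -6 - 1*1 = -6 - 1 = -7)
m = 140 (m = (0 - 20)*(-7) = -20*(-7) = 140)
(3985 - 1356)/(m - 3291) = (3985 - 1356)/(140 - 3291) = 2629/(-3151) = 2629*(-1/3151) = -2629/3151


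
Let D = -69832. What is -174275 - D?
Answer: -104443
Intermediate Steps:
-174275 - D = -174275 - 1*(-69832) = -174275 + 69832 = -104443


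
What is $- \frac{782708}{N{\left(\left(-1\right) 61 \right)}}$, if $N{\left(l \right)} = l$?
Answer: $\frac{782708}{61} \approx 12831.0$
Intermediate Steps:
$- \frac{782708}{N{\left(\left(-1\right) 61 \right)}} = - \frac{782708}{\left(-1\right) 61} = - \frac{782708}{-61} = \left(-782708\right) \left(- \frac{1}{61}\right) = \frac{782708}{61}$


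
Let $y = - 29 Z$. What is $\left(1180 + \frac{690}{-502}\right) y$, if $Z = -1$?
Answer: $\frac{8579215}{251} \approx 34180.0$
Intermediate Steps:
$y = 29$ ($y = \left(-29\right) \left(-1\right) = 29$)
$\left(1180 + \frac{690}{-502}\right) y = \left(1180 + \frac{690}{-502}\right) 29 = \left(1180 + 690 \left(- \frac{1}{502}\right)\right) 29 = \left(1180 - \frac{345}{251}\right) 29 = \frac{295835}{251} \cdot 29 = \frac{8579215}{251}$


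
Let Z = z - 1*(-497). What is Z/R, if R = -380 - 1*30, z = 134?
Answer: -631/410 ≈ -1.5390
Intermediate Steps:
Z = 631 (Z = 134 - 1*(-497) = 134 + 497 = 631)
R = -410 (R = -380 - 30 = -410)
Z/R = 631/(-410) = 631*(-1/410) = -631/410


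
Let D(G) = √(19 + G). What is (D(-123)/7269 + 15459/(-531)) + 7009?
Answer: 1235440/177 + 2*I*√26/7269 ≈ 6979.9 + 0.0014029*I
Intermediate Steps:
(D(-123)/7269 + 15459/(-531)) + 7009 = (√(19 - 123)/7269 + 15459/(-531)) + 7009 = (√(-104)*(1/7269) + 15459*(-1/531)) + 7009 = ((2*I*√26)*(1/7269) - 5153/177) + 7009 = (2*I*√26/7269 - 5153/177) + 7009 = (-5153/177 + 2*I*√26/7269) + 7009 = 1235440/177 + 2*I*√26/7269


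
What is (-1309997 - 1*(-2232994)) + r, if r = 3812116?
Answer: 4735113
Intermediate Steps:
(-1309997 - 1*(-2232994)) + r = (-1309997 - 1*(-2232994)) + 3812116 = (-1309997 + 2232994) + 3812116 = 922997 + 3812116 = 4735113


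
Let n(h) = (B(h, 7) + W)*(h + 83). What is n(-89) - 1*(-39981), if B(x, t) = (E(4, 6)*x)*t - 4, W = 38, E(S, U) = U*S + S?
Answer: 144441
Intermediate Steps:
E(S, U) = S + S*U (E(S, U) = S*U + S = S + S*U)
B(x, t) = -4 + 28*t*x (B(x, t) = ((4*(1 + 6))*x)*t - 4 = ((4*7)*x)*t - 4 = (28*x)*t - 4 = 28*t*x - 4 = -4 + 28*t*x)
n(h) = (34 + 196*h)*(83 + h) (n(h) = ((-4 + 28*7*h) + 38)*(h + 83) = ((-4 + 196*h) + 38)*(83 + h) = (34 + 196*h)*(83 + h))
n(-89) - 1*(-39981) = (2822 + 196*(-89)² + 16302*(-89)) - 1*(-39981) = (2822 + 196*7921 - 1450878) + 39981 = (2822 + 1552516 - 1450878) + 39981 = 104460 + 39981 = 144441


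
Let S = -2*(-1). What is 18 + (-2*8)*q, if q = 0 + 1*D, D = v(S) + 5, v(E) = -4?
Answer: 2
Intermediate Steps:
S = 2
D = 1 (D = -4 + 5 = 1)
q = 1 (q = 0 + 1*1 = 0 + 1 = 1)
18 + (-2*8)*q = 18 - 2*8*1 = 18 - 16*1 = 18 - 16 = 2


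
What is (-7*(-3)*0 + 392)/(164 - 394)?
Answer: -196/115 ≈ -1.7043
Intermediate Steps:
(-7*(-3)*0 + 392)/(164 - 394) = (21*0 + 392)/(-230) = (0 + 392)*(-1/230) = 392*(-1/230) = -196/115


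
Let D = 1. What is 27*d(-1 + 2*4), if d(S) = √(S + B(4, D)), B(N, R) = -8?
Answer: 27*I ≈ 27.0*I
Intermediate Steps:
d(S) = √(-8 + S) (d(S) = √(S - 8) = √(-8 + S))
27*d(-1 + 2*4) = 27*√(-8 + (-1 + 2*4)) = 27*√(-8 + (-1 + 8)) = 27*√(-8 + 7) = 27*√(-1) = 27*I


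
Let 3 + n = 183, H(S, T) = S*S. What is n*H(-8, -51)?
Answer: 11520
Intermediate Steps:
H(S, T) = S²
n = 180 (n = -3 + 183 = 180)
n*H(-8, -51) = 180*(-8)² = 180*64 = 11520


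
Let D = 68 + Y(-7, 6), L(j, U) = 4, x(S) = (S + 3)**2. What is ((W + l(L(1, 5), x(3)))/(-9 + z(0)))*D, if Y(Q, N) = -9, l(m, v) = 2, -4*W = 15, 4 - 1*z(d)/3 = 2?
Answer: 413/12 ≈ 34.417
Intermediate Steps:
x(S) = (3 + S)**2
z(d) = 6 (z(d) = 12 - 3*2 = 12 - 6 = 6)
W = -15/4 (W = -1/4*15 = -15/4 ≈ -3.7500)
D = 59 (D = 68 - 9 = 59)
((W + l(L(1, 5), x(3)))/(-9 + z(0)))*D = ((-15/4 + 2)/(-9 + 6))*59 = -7/4/(-3)*59 = -7/4*(-1/3)*59 = (7/12)*59 = 413/12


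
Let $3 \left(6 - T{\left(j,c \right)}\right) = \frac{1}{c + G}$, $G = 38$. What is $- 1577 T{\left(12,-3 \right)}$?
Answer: $- \frac{991933}{105} \approx -9447.0$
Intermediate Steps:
$T{\left(j,c \right)} = 6 - \frac{1}{3 \left(38 + c\right)}$ ($T{\left(j,c \right)} = 6 - \frac{1}{3 \left(c + 38\right)} = 6 - \frac{1}{3 \left(38 + c\right)}$)
$- 1577 T{\left(12,-3 \right)} = - 1577 \frac{683 + 18 \left(-3\right)}{3 \left(38 - 3\right)} = - 1577 \frac{683 - 54}{3 \cdot 35} = - 1577 \cdot \frac{1}{3} \cdot \frac{1}{35} \cdot 629 = \left(-1577\right) \frac{629}{105} = - \frac{991933}{105}$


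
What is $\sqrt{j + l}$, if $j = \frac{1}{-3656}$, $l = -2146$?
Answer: $\frac{3 i \sqrt{796782242}}{1828} \approx 46.325 i$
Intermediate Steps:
$j = - \frac{1}{3656} \approx -0.00027352$
$\sqrt{j + l} = \sqrt{- \frac{1}{3656} - 2146} = \sqrt{- \frac{7845777}{3656}} = \frac{3 i \sqrt{796782242}}{1828}$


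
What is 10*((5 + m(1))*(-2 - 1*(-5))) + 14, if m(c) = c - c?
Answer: 164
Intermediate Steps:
m(c) = 0
10*((5 + m(1))*(-2 - 1*(-5))) + 14 = 10*((5 + 0)*(-2 - 1*(-5))) + 14 = 10*(5*(-2 + 5)) + 14 = 10*(5*3) + 14 = 10*15 + 14 = 150 + 14 = 164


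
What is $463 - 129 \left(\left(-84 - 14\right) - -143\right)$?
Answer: $-5342$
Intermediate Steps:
$463 - 129 \left(\left(-84 - 14\right) - -143\right) = 463 - 129 \left(-98 + 143\right) = 463 - 5805 = -5342$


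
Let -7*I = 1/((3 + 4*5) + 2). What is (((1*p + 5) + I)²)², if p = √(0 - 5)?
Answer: -94857265999/937890625 + 2135185496*I*√5/5359375 ≈ -101.14 + 890.85*I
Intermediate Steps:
p = I*√5 (p = √(-5) = I*√5 ≈ 2.2361*I)
I = -1/175 (I = -1/(7*((3 + 4*5) + 2)) = -1/(7*((3 + 20) + 2)) = -1/(7*(23 + 2)) = -⅐/25 = -⅐*1/25 = -1/175 ≈ -0.0057143)
(((1*p + 5) + I)²)² = (((1*(I*√5) + 5) - 1/175)²)² = (((I*√5 + 5) - 1/175)²)² = (((5 + I*√5) - 1/175)²)² = ((874/175 + I*√5)²)² = (874/175 + I*√5)⁴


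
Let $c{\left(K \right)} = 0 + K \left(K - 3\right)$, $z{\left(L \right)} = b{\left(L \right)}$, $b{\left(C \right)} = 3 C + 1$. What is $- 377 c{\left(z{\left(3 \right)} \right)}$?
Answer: $-26390$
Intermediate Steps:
$b{\left(C \right)} = 1 + 3 C$
$z{\left(L \right)} = 1 + 3 L$
$c{\left(K \right)} = K \left(-3 + K\right)$ ($c{\left(K \right)} = 0 + K \left(-3 + K\right) = K \left(-3 + K\right)$)
$- 377 c{\left(z{\left(3 \right)} \right)} = - 377 \left(1 + 3 \cdot 3\right) \left(-3 + \left(1 + 3 \cdot 3\right)\right) = - 377 \left(1 + 9\right) \left(-3 + \left(1 + 9\right)\right) = - 377 \cdot 10 \left(-3 + 10\right) = - 377 \cdot 10 \cdot 7 = \left(-377\right) 70 = -26390$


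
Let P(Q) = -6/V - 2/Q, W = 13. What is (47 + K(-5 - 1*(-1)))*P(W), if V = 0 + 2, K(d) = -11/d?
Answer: -8159/52 ≈ -156.90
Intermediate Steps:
V = 2
P(Q) = -3 - 2/Q (P(Q) = -6/2 - 2/Q = -6*1/2 - 2/Q = -3 - 2/Q)
(47 + K(-5 - 1*(-1)))*P(W) = (47 - 11/(-5 - 1*(-1)))*(-3 - 2/13) = (47 - 11/(-5 + 1))*(-3 - 2*1/13) = (47 - 11/(-4))*(-3 - 2/13) = (47 - 11*(-1/4))*(-41/13) = (47 + 11/4)*(-41/13) = (199/4)*(-41/13) = -8159/52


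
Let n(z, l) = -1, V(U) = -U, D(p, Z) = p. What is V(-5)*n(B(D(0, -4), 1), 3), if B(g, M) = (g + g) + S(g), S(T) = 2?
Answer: -5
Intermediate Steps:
B(g, M) = 2 + 2*g (B(g, M) = (g + g) + 2 = 2*g + 2 = 2 + 2*g)
V(-5)*n(B(D(0, -4), 1), 3) = -1*(-5)*(-1) = 5*(-1) = -5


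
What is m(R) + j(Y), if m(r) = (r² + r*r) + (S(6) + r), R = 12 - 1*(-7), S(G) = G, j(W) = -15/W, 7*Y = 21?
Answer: 742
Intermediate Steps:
Y = 3 (Y = (⅐)*21 = 3)
R = 19 (R = 12 + 7 = 19)
m(r) = 6 + r + 2*r² (m(r) = (r² + r*r) + (6 + r) = (r² + r²) + (6 + r) = 2*r² + (6 + r) = 6 + r + 2*r²)
m(R) + j(Y) = (6 + 19 + 2*19²) - 15/3 = (6 + 19 + 2*361) - 15*⅓ = (6 + 19 + 722) - 5 = 747 - 5 = 742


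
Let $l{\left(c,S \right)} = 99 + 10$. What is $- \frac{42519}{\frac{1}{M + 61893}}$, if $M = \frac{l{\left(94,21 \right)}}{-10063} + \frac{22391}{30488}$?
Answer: $- \frac{807395010716373327}{306800744} \approx -2.6317 \cdot 10^{9}$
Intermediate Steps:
$l{\left(c,S \right)} = 109$
$M = \frac{221997441}{306800744}$ ($M = \frac{109}{-10063} + \frac{22391}{30488} = 109 \left(- \frac{1}{10063}\right) + 22391 \cdot \frac{1}{30488} = - \frac{109}{10063} + \frac{22391}{30488} = \frac{221997441}{306800744} \approx 0.72359$)
$- \frac{42519}{\frac{1}{M + 61893}} = - \frac{42519}{\frac{1}{\frac{221997441}{306800744} + 61893}} = - \frac{42519}{\frac{1}{\frac{18989040445833}{306800744}}} = - \frac{42519}{\frac{306800744}{18989040445833}} = \left(-42519\right) \frac{18989040445833}{306800744} = - \frac{807395010716373327}{306800744}$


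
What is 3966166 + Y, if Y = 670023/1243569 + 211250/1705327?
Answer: 215667104806964211/54376712617 ≈ 3.9662e+6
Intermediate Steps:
Y = 36033647789/54376712617 (Y = 670023*(1/1243569) + 211250*(1/1705327) = 223341/414523 + 16250/131179 = 36033647789/54376712617 ≈ 0.66267)
3966166 + Y = 3966166 + 36033647789/54376712617 = 215667104806964211/54376712617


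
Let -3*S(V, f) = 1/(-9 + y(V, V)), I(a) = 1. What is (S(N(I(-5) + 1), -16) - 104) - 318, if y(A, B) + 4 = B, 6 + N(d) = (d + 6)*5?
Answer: -26587/63 ≈ -422.02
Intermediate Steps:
N(d) = 24 + 5*d (N(d) = -6 + (d + 6)*5 = -6 + (6 + d)*5 = -6 + (30 + 5*d) = 24 + 5*d)
y(A, B) = -4 + B
S(V, f) = -1/(3*(-13 + V)) (S(V, f) = -1/(3*(-9 + (-4 + V))) = -1/(3*(-13 + V)))
(S(N(I(-5) + 1), -16) - 104) - 318 = (-1/(-39 + 3*(24 + 5*(1 + 1))) - 104) - 318 = (-1/(-39 + 3*(24 + 5*2)) - 104) - 318 = (-1/(-39 + 3*(24 + 10)) - 104) - 318 = (-1/(-39 + 3*34) - 104) - 318 = (-1/(-39 + 102) - 104) - 318 = (-1/63 - 104) - 318 = -6553/63 - 318 = -26587/63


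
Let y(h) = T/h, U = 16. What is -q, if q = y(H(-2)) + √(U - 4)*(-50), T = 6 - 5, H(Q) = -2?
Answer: ½ + 100*√3 ≈ 173.71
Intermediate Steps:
T = 1
y(h) = 1/h
q = -½ - 100*√3 (q = 1/(-2) + √(16 - 4)*(-50) = -½ + √12*(-50) = -½ + (2*√3)*(-50) = -½ - 100*√3 ≈ -173.71)
-q = -(-½ - 100*√3) = ½ + 100*√3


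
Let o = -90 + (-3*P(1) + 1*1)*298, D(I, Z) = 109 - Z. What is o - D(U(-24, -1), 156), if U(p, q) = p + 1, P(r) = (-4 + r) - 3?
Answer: 5619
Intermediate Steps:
P(r) = -7 + r
U(p, q) = 1 + p
o = 5572 (o = -90 + (-3*(-7 + 1) + 1*1)*298 = -90 + (-3*(-6) + 1)*298 = -90 + (18 + 1)*298 = -90 + 19*298 = -90 + 5662 = 5572)
o - D(U(-24, -1), 156) = 5572 - (109 - 1*156) = 5572 - (109 - 156) = 5572 - 1*(-47) = 5572 + 47 = 5619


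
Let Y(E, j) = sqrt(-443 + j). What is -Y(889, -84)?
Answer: -I*sqrt(527) ≈ -22.956*I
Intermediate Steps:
-Y(889, -84) = -sqrt(-443 - 84) = -sqrt(-527) = -I*sqrt(527)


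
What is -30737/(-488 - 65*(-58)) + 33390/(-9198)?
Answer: -3113531/239586 ≈ -12.995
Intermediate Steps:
-30737/(-488 - 65*(-58)) + 33390/(-9198) = -30737/(-488 + 3770) + 33390*(-1/9198) = -30737/3282 - 265/73 = -3113531/239586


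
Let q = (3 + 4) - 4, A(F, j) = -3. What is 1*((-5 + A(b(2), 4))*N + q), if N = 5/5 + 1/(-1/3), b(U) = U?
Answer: 19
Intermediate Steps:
N = -2 (N = 5*(⅕) + 1/(-1*⅓) = 1 + 1/(-⅓) = 1 + 1*(-3) = 1 - 3 = -2)
q = 3 (q = 7 - 4 = 3)
1*((-5 + A(b(2), 4))*N + q) = 1*((-5 - 3)*(-2) + 3) = 1*(-8*(-2) + 3) = 1*(16 + 3) = 1*19 = 19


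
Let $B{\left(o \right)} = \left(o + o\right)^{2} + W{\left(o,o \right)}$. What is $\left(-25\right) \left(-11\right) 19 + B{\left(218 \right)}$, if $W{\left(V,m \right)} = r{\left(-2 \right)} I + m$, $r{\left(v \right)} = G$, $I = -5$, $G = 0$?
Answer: $195539$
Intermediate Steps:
$r{\left(v \right)} = 0$
$W{\left(V,m \right)} = m$ ($W{\left(V,m \right)} = 0 \left(-5\right) + m = 0 + m = m$)
$B{\left(o \right)} = o + 4 o^{2}$ ($B{\left(o \right)} = \left(o + o\right)^{2} + o = \left(2 o\right)^{2} + o = 4 o^{2} + o = o + 4 o^{2}$)
$\left(-25\right) \left(-11\right) 19 + B{\left(218 \right)} = \left(-25\right) \left(-11\right) 19 + 218 \left(1 + 4 \cdot 218\right) = 275 \cdot 19 + 218 \left(1 + 872\right) = 5225 + 218 \cdot 873 = 5225 + 190314 = 195539$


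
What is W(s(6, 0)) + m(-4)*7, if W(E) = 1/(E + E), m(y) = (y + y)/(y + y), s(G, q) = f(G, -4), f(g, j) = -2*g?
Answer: 167/24 ≈ 6.9583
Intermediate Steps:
s(G, q) = -2*G
m(y) = 1 (m(y) = (2*y)/((2*y)) = (2*y)*(1/(2*y)) = 1)
W(E) = 1/(2*E)
W(s(6, 0)) + m(-4)*7 = 1/(2*((-2*6))) + 1*7 = (½)/(-12) + 7 = (½)*(-1/12) + 7 = -1/24 + 7 = 167/24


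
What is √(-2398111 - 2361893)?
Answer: 2*I*√1190001 ≈ 2181.7*I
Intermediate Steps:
√(-2398111 - 2361893) = √(-4760004) = 2*I*√1190001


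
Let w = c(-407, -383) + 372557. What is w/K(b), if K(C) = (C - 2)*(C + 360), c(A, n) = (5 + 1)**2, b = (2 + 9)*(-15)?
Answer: -28661/2505 ≈ -11.442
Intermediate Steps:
b = -165 (b = 11*(-15) = -165)
c(A, n) = 36 (c(A, n) = 6**2 = 36)
K(C) = (-2 + C)*(360 + C)
w = 372593 (w = 36 + 372557 = 372593)
w/K(b) = 372593/(-720 + (-165)**2 + 358*(-165)) = 372593/(-720 + 27225 - 59070) = 372593/(-32565) = 372593*(-1/32565) = -28661/2505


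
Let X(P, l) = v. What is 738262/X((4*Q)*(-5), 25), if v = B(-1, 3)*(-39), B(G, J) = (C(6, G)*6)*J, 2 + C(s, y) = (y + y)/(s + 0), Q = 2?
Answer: 52733/117 ≈ 450.71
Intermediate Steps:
C(s, y) = -2 + 2*y/s (C(s, y) = -2 + (y + y)/(s + 0) = -2 + (2*y)/s = -2 + 2*y/s)
B(G, J) = J*(-12 + 2*G) (B(G, J) = ((-2 + 2*G/6)*6)*J = ((-2 + 2*G*(⅙))*6)*J = ((-2 + G/3)*6)*J = (-12 + 2*G)*J = J*(-12 + 2*G))
v = 1638 (v = (2*3*(-6 - 1))*(-39) = (2*3*(-7))*(-39) = -42*(-39) = 1638)
X(P, l) = 1638
738262/X((4*Q)*(-5), 25) = 738262/1638 = 738262*(1/1638) = 52733/117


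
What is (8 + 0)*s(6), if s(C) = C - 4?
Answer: 16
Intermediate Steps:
s(C) = -4 + C
(8 + 0)*s(6) = (8 + 0)*(-4 + 6) = 8*2 = 16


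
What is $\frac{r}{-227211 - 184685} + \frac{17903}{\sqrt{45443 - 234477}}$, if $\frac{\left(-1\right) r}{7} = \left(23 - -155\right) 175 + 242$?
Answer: $\frac{27468}{51487} - \frac{17903 i \sqrt{189034}}{189034} \approx 0.53349 - 41.177 i$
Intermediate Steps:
$r = -219744$ ($r = - 7 \left(\left(23 - -155\right) 175 + 242\right) = - 7 \left(\left(23 + 155\right) 175 + 242\right) = - 7 \left(178 \cdot 175 + 242\right) = - 7 \left(31150 + 242\right) = \left(-7\right) 31392 = -219744$)
$\frac{r}{-227211 - 184685} + \frac{17903}{\sqrt{45443 - 234477}} = - \frac{219744}{-227211 - 184685} + \frac{17903}{\sqrt{45443 - 234477}} = - \frac{219744}{-227211 - 184685} + \frac{17903}{\sqrt{-189034}} = - \frac{219744}{-411896} + \frac{17903}{i \sqrt{189034}} = \left(-219744\right) \left(- \frac{1}{411896}\right) + 17903 \left(- \frac{i \sqrt{189034}}{189034}\right) = \frac{27468}{51487} - \frac{17903 i \sqrt{189034}}{189034}$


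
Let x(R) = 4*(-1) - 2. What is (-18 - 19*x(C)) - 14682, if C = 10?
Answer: -14586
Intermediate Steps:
x(R) = -6 (x(R) = -4 - 2 = -6)
(-18 - 19*x(C)) - 14682 = (-18 - 19*(-6)) - 14682 = (-18 + 114) - 14682 = 96 - 14682 = -14586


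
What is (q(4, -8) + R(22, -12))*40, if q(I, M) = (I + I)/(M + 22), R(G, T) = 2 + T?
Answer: -2640/7 ≈ -377.14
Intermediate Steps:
q(I, M) = 2*I/(22 + M) (q(I, M) = (2*I)/(22 + M) = 2*I/(22 + M))
(q(4, -8) + R(22, -12))*40 = (2*4/(22 - 8) + (2 - 12))*40 = (2*4/14 - 10)*40 = (2*4*(1/14) - 10)*40 = (4/7 - 10)*40 = -66/7*40 = -2640/7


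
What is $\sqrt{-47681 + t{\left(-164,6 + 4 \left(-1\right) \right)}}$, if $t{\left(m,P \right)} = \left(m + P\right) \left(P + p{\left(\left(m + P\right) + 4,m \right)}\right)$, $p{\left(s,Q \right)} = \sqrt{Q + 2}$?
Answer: $\sqrt{-48005 - 1458 i \sqrt{2}} \approx 4.7043 - 219.15 i$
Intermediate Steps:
$p{\left(s,Q \right)} = \sqrt{2 + Q}$
$t{\left(m,P \right)} = \left(P + m\right) \left(P + \sqrt{2 + m}\right)$ ($t{\left(m,P \right)} = \left(m + P\right) \left(P + \sqrt{2 + m}\right) = \left(P + m\right) \left(P + \sqrt{2 + m}\right)$)
$\sqrt{-47681 + t{\left(-164,6 + 4 \left(-1\right) \right)}} = \sqrt{-47681 + \left(\left(6 + 4 \left(-1\right)\right)^{2} + \left(6 + 4 \left(-1\right)\right) \left(-164\right) + \left(6 + 4 \left(-1\right)\right) \sqrt{2 - 164} - 164 \sqrt{2 - 164}\right)} = \sqrt{-47681 + \left(\left(6 - 4\right)^{2} + \left(6 - 4\right) \left(-164\right) + \left(6 - 4\right) \sqrt{-162} - 164 \sqrt{-162}\right)} = \sqrt{-47681 + \left(2^{2} + 2 \left(-164\right) + 2 \cdot 9 i \sqrt{2} - 164 \cdot 9 i \sqrt{2}\right)} = \sqrt{-47681 + \left(4 - 328 + 18 i \sqrt{2} - 1476 i \sqrt{2}\right)} = \sqrt{-47681 - \left(324 + 1458 i \sqrt{2}\right)} = \sqrt{-48005 - 1458 i \sqrt{2}}$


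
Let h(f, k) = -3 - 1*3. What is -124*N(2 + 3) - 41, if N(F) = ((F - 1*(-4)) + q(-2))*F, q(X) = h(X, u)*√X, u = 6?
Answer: -5621 + 3720*I*√2 ≈ -5621.0 + 5260.9*I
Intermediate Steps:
h(f, k) = -6 (h(f, k) = -3 - 3 = -6)
q(X) = -6*√X
N(F) = F*(4 + F - 6*I*√2) (N(F) = ((F - 1*(-4)) - 6*I*√2)*F = ((F + 4) - 6*I*√2)*F = ((4 + F) - 6*I*√2)*F = (4 + F - 6*I*√2)*F = F*(4 + F - 6*I*√2))
-124*N(2 + 3) - 41 = -124*(2 + 3)*(4 + (2 + 3) - 6*I*√2) - 41 = -620*(4 + 5 - 6*I*√2) - 41 = -620*(9 - 6*I*√2) - 41 = -124*(45 - 30*I*√2) - 41 = (-5580 + 3720*I*√2) - 41 = -5621 + 3720*I*√2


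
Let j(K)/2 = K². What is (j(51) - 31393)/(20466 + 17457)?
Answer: -26191/37923 ≈ -0.69064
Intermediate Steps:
j(K) = 2*K²
(j(51) - 31393)/(20466 + 17457) = (2*51² - 31393)/(20466 + 17457) = (2*2601 - 31393)/37923 = (5202 - 31393)*(1/37923) = -26191*1/37923 = -26191/37923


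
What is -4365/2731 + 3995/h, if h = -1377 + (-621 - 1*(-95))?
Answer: -19216940/5197093 ≈ -3.6976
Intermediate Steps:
h = -1903 (h = -1377 + (-621 + 95) = -1377 - 526 = -1903)
-4365/2731 + 3995/h = -4365/2731 + 3995/(-1903) = -4365*1/2731 + 3995*(-1/1903) = -4365/2731 - 3995/1903 = -19216940/5197093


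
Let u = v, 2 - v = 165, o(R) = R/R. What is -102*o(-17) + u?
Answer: -265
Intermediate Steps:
o(R) = 1
v = -163 (v = 2 - 1*165 = 2 - 165 = -163)
u = -163
-102*o(-17) + u = -102*1 - 163 = -102 - 163 = -265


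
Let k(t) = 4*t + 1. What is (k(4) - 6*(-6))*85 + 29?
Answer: 4534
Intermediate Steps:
k(t) = 1 + 4*t
(k(4) - 6*(-6))*85 + 29 = ((1 + 4*4) - 6*(-6))*85 + 29 = ((1 + 16) + 36)*85 + 29 = (17 + 36)*85 + 29 = 53*85 + 29 = 4505 + 29 = 4534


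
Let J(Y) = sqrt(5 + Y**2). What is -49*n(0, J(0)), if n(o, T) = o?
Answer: 0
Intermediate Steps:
-49*n(0, J(0)) = -49*0 = 0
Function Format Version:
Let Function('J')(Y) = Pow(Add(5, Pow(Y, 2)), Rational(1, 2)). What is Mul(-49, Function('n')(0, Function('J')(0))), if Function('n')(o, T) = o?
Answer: 0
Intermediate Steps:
Mul(-49, Function('n')(0, Function('J')(0))) = Mul(-49, 0) = 0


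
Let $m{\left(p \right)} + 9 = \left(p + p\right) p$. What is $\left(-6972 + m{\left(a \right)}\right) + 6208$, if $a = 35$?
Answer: $1677$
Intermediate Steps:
$m{\left(p \right)} = -9 + 2 p^{2}$ ($m{\left(p \right)} = -9 + \left(p + p\right) p = -9 + 2 p p = -9 + 2 p^{2}$)
$\left(-6972 + m{\left(a \right)}\right) + 6208 = \left(-6972 - \left(9 - 2 \cdot 35^{2}\right)\right) + 6208 = \left(-6972 + \left(-9 + 2 \cdot 1225\right)\right) + 6208 = \left(-6972 + \left(-9 + 2450\right)\right) + 6208 = \left(-6972 + 2441\right) + 6208 = -4531 + 6208 = 1677$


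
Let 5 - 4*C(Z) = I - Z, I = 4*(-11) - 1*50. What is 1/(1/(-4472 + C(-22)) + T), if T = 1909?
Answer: 17811/34001195 ≈ 0.00052383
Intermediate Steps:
I = -94 (I = -44 - 50 = -94)
C(Z) = 99/4 + Z/4 (C(Z) = 5/4 - (-94 - Z)/4 = 5/4 + (47/2 + Z/4) = 99/4 + Z/4)
1/(1/(-4472 + C(-22)) + T) = 1/(1/(-4472 + (99/4 + (¼)*(-22))) + 1909) = 1/(1/(-4472 + (99/4 - 11/2)) + 1909) = 1/(1/(-4472 + 77/4) + 1909) = 1/(1/(-17811/4) + 1909) = 1/(-4/17811 + 1909) = 1/(34001195/17811) = 17811/34001195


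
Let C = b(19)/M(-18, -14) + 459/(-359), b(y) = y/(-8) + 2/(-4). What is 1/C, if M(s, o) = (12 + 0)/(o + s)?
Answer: 1077/6880 ≈ 0.15654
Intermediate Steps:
M(s, o) = 12/(o + s)
b(y) = -½ - y/8 (b(y) = y*(-⅛) + 2*(-¼) = -y/8 - ½ = -½ - y/8)
C = 6880/1077 (C = (-½ - ⅛*19)/((12/(-14 - 18))) + 459/(-359) = (-½ - 19/8)/((12/(-32))) + 459*(-1/359) = -23/(8*(12*(-1/32))) - 459/359 = -23/(8*(-3/8)) - 459/359 = -23/8*(-8/3) - 459/359 = 23/3 - 459/359 = 6880/1077 ≈ 6.3881)
1/C = 1/(6880/1077) = 1077/6880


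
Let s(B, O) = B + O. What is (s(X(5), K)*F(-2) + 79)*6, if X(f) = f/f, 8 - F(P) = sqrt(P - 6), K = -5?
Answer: 282 + 48*I*sqrt(2) ≈ 282.0 + 67.882*I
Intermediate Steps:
F(P) = 8 - sqrt(-6 + P) (F(P) = 8 - sqrt(P - 6) = 8 - sqrt(-6 + P))
X(f) = 1
(s(X(5), K)*F(-2) + 79)*6 = ((1 - 5)*(8 - sqrt(-6 - 2)) + 79)*6 = (-4*(8 - sqrt(-8)) + 79)*6 = (-4*(8 - 2*I*sqrt(2)) + 79)*6 = ((-32 + 8*I*sqrt(2)) + 79)*6 = (47 + 8*I*sqrt(2))*6 = 282 + 48*I*sqrt(2)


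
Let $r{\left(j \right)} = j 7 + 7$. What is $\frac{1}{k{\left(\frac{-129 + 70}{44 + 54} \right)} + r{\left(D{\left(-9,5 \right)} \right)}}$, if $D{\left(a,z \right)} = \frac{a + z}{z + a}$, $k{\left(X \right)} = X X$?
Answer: $\frac{9604}{137937} \approx 0.069626$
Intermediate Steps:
$k{\left(X \right)} = X^{2}$
$D{\left(a,z \right)} = 1$ ($D{\left(a,z \right)} = \frac{a + z}{a + z} = 1$)
$r{\left(j \right)} = 7 + 7 j$ ($r{\left(j \right)} = 7 j + 7 = 7 + 7 j$)
$\frac{1}{k{\left(\frac{-129 + 70}{44 + 54} \right)} + r{\left(D{\left(-9,5 \right)} \right)}} = \frac{1}{\left(\frac{-129 + 70}{44 + 54}\right)^{2} + \left(7 + 7 \cdot 1\right)} = \frac{1}{\left(- \frac{59}{98}\right)^{2} + \left(7 + 7\right)} = \frac{1}{\left(\left(-59\right) \frac{1}{98}\right)^{2} + 14} = \frac{1}{\left(- \frac{59}{98}\right)^{2} + 14} = \frac{1}{\frac{3481}{9604} + 14} = \frac{1}{\frac{137937}{9604}} = \frac{9604}{137937}$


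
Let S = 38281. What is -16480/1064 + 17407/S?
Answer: -76543729/5091373 ≈ -15.034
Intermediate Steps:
-16480/1064 + 17407/S = -16480/1064 + 17407/38281 = -16480*1/1064 + 17407*(1/38281) = -2060/133 + 17407/38281 = -76543729/5091373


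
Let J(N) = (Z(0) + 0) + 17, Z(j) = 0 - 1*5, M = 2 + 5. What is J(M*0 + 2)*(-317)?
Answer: -3804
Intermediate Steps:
M = 7
Z(j) = -5 (Z(j) = 0 - 5 = -5)
J(N) = 12 (J(N) = (-5 + 0) + 17 = -5 + 17 = 12)
J(M*0 + 2)*(-317) = 12*(-317) = -3804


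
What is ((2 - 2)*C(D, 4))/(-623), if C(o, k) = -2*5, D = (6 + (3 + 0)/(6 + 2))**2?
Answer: 0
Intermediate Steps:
D = 2601/64 (D = (6 + 3/8)**2 = (51/8)**2 = 2601/64 ≈ 40.641)
C(o, k) = -10
((2 - 2)*C(D, 4))/(-623) = ((2 - 2)*(-10))/(-623) = (0*(-10))*(-1/623) = 0*(-1/623) = 0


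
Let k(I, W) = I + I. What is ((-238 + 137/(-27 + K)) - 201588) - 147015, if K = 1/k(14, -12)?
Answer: -263378791/755 ≈ -3.4885e+5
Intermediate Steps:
k(I, W) = 2*I
K = 1/28 (K = 1/(2*14) = 1/28 ≈ 0.035714)
((-238 + 137/(-27 + K)) - 201588) - 147015 = ((-238 + 137/(-27 + 1/28)) - 201588) - 147015 = ((-238 + 137/(-755/28)) - 201588) - 147015 = ((-238 - 28/755*137) - 201588) - 147015 = ((-238 - 3836/755) - 201588) - 147015 = (-183526/755 - 201588) - 147015 = -152382466/755 - 147015 = -263378791/755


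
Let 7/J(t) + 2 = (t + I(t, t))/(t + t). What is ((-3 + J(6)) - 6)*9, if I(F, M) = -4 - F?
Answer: -108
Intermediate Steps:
J(t) = 7/(-2 - 2/t) (J(t) = 7/(-2 + (t + (-4 - t))/(t + t)) = 7/(-2 - 4*1/(2*t)) = 7/(-2 - 2/t))
((-3 + J(6)) - 6)*9 = ((-3 - 7*6/(2 + 2*6)) - 6)*9 = ((-3 - 7*6/(2 + 12)) - 6)*9 = ((-3 - 7*6/14) - 6)*9 = ((-3 - 7*6*1/14) - 6)*9 = ((-3 - 3) - 6)*9 = (-6 - 6)*9 = -12*9 = -108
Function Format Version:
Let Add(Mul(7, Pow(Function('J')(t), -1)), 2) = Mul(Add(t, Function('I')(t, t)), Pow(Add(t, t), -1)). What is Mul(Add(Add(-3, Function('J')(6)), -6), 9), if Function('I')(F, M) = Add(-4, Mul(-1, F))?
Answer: -108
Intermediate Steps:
Function('J')(t) = Mul(7, Pow(Add(-2, Mul(-2, Pow(t, -1))), -1)) (Function('J')(t) = Mul(7, Pow(Add(-2, Mul(Add(t, Add(-4, Mul(-1, t))), Pow(Add(t, t), -1))), -1)) = Mul(7, Pow(Add(-2, Mul(-4, Pow(Mul(2, t), -1))), -1)) = Mul(7, Pow(Add(-2, Mul(-4, Mul(Rational(1, 2), Pow(t, -1)))), -1)) = Mul(7, Pow(Add(-2, Mul(-2, Pow(t, -1))), -1)))
Mul(Add(Add(-3, Function('J')(6)), -6), 9) = Mul(Add(Add(-3, Mul(-7, 6, Pow(Add(2, Mul(2, 6)), -1))), -6), 9) = Mul(Add(Add(-3, Mul(-7, 6, Pow(Add(2, 12), -1))), -6), 9) = Mul(Add(Add(-3, Mul(-7, 6, Pow(14, -1))), -6), 9) = Mul(Add(Add(-3, Mul(-7, 6, Rational(1, 14))), -6), 9) = Mul(Add(Add(-3, -3), -6), 9) = Mul(Add(-6, -6), 9) = Mul(-12, 9) = -108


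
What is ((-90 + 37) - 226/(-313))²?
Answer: 267747769/97969 ≈ 2733.0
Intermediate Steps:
((-90 + 37) - 226/(-313))² = (-53 - 226*(-1/313))² = (-53 + 226/313)² = (-16363/313)² = 267747769/97969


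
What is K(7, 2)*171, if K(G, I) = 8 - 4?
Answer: 684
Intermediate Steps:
K(G, I) = 4
K(7, 2)*171 = 4*171 = 684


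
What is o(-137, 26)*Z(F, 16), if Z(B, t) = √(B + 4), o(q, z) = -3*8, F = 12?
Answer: -96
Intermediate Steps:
o(q, z) = -24
Z(B, t) = √(4 + B)
o(-137, 26)*Z(F, 16) = -24*√(4 + 12) = -24*√16 = -24*4 = -96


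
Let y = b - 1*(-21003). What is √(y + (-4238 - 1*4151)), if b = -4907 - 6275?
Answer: 2*√358 ≈ 37.842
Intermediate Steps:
b = -11182
y = 9821 (y = -11182 - 1*(-21003) = -11182 + 21003 = 9821)
√(y + (-4238 - 1*4151)) = √(9821 + (-4238 - 1*4151)) = √(9821 + (-4238 - 4151)) = √(9821 - 8389) = √1432 = 2*√358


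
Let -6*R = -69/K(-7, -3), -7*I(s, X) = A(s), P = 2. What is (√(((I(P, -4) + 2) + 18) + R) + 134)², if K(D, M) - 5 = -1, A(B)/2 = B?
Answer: (3752 + √17486)²/784 ≈ 19244.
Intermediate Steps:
A(B) = 2*B
I(s, X) = -2*s/7
K(D, M) = 4 (K(D, M) = 5 - 1 = 4)
R = 23/8 (R = -(-23)/(2*4) = -⅙*(-69/4) = 23/8 ≈ 2.8750)
(√(((I(P, -4) + 2) + 18) + R) + 134)² = (√(((-2/7*2 + 2) + 18) + 23/8) + 134)² = (√(((-4/7 + 2) + 18) + 23/8) + 134)² = (√((10/7 + 18) + 23/8) + 134)² = (√(136/7 + 23/8) + 134)² = (√(1249/56) + 134)² = (√17486/28 + 134)² = (134 + √17486/28)²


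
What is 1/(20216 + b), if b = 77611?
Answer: 1/97827 ≈ 1.0222e-5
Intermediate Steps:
1/(20216 + b) = 1/(20216 + 77611) = 1/97827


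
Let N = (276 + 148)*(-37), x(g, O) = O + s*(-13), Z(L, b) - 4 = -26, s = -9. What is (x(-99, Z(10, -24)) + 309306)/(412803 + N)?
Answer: 309401/397115 ≈ 0.77912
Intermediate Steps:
Z(L, b) = -22 (Z(L, b) = 4 - 26 = -22)
x(g, O) = 117 + O (x(g, O) = O - 9*(-13) = O + 117 = 117 + O)
N = -15688 (N = 424*(-37) = -15688)
(x(-99, Z(10, -24)) + 309306)/(412803 + N) = ((117 - 22) + 309306)/(412803 - 15688) = (95 + 309306)/397115 = 309401*(1/397115) = 309401/397115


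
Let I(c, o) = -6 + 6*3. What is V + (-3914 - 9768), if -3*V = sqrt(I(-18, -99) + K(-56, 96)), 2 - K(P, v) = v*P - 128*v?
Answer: -13682 - sqrt(17678)/3 ≈ -13726.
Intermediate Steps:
I(c, o) = 12 (I(c, o) = -6 + 18 = 12)
K(P, v) = 2 + 128*v - P*v (K(P, v) = 2 - (v*P - 128*v) = 2 - (P*v - 128*v) = 2 - (-128*v + P*v) = 2 + (128*v - P*v) = 2 + 128*v - P*v)
V = -sqrt(17678)/3 (V = -sqrt(12 + (2 + 128*96 - 1*(-56)*96))/3 = -sqrt(12 + (2 + 12288 + 5376))/3 = -sqrt(12 + 17666)/3 = -sqrt(17678)/3 ≈ -44.320)
V + (-3914 - 9768) = -sqrt(17678)/3 + (-3914 - 9768) = -sqrt(17678)/3 - 13682 = -13682 - sqrt(17678)/3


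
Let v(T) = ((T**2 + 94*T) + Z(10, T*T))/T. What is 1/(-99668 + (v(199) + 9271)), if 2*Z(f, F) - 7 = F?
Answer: -199/17910892 ≈ -1.1111e-5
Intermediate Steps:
Z(f, F) = 7/2 + F/2
v(T) = (7/2 + 94*T + 3*T**2/2)/T (v(T) = ((T**2 + 94*T) + (7/2 + (T*T)/2))/T = ((T**2 + 94*T) + (7/2 + T**2/2))/T = (7/2 + 94*T + 3*T**2/2)/T)
1/(-99668 + (v(199) + 9271)) = 1/(-99668 + ((94 + (3/2)*199 + (7/2)/199) + 9271)) = 1/(-99668 + ((94 + 597/2 + (7/2)*(1/199)) + 9271)) = 1/(-99668 + ((94 + 597/2 + 7/398) + 9271)) = 1/(-99668 + (78111/199 + 9271)) = 1/(-99668 + 1923040/199) = 1/(-17910892/199) = -199/17910892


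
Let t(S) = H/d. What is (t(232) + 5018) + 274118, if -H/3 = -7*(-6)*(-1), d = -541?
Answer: 151012450/541 ≈ 2.7914e+5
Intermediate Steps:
H = 126 (H = -3*(-7*(-6))*(-1) = -126*(-1) = -3*(-42) = 126)
t(S) = -126/541 (t(S) = 126/(-541) = 126*(-1/541) = -126/541)
(t(232) + 5018) + 274118 = (-126/541 + 5018) + 274118 = 2714612/541 + 274118 = 151012450/541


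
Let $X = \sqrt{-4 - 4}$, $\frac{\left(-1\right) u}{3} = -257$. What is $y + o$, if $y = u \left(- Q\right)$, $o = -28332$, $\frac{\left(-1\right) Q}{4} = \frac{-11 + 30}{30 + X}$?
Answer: $\frac{6 \left(- 4722 \sqrt{2} + 65947 i\right)}{\sqrt{2} - 15 i} \approx -26396.0 - 182.53 i$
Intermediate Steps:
$u = 771$ ($u = \left(-3\right) \left(-257\right) = 771$)
$X = 2 i \sqrt{2}$ ($X = \sqrt{-8} = 2 i \sqrt{2} \approx 2.8284 i$)
$Q = - \frac{76}{30 + 2 i \sqrt{2}}$ ($Q = - 4 \frac{-11 + 30}{30 + 2 i \sqrt{2}} = - 4 \frac{19}{30 + 2 i \sqrt{2}} = - \frac{76}{30 + 2 i \sqrt{2}} \approx -2.511 + 0.23674 i$)
$y = \frac{439470}{227} - \frac{29298 i \sqrt{2}}{227}$ ($y = 771 \left(- (- \frac{570}{227} + \frac{38 i \sqrt{2}}{227})\right) = 771 \left(\frac{570}{227} - \frac{38 i \sqrt{2}}{227}\right) = \frac{439470}{227} - \frac{29298 i \sqrt{2}}{227} \approx 1936.0 - 182.53 i$)
$y + o = \left(\frac{439470}{227} - \frac{29298 i \sqrt{2}}{227}\right) - 28332 = - \frac{5991894}{227} - \frac{29298 i \sqrt{2}}{227}$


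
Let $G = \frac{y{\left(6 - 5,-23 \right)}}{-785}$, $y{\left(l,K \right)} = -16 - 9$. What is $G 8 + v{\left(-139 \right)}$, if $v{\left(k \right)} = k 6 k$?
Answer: $\frac{18200422}{157} \approx 1.1593 \cdot 10^{5}$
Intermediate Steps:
$v{\left(k \right)} = 6 k^{2}$ ($v{\left(k \right)} = 6 k k = 6 k^{2}$)
$y{\left(l,K \right)} = -25$ ($y{\left(l,K \right)} = -16 - 9 = -25$)
$G = \frac{5}{157}$ ($G = - \frac{25}{-785} = \left(-25\right) \left(- \frac{1}{785}\right) = \frac{5}{157} \approx 0.031847$)
$G 8 + v{\left(-139 \right)} = \frac{5}{157} \cdot 8 + 6 \left(-139\right)^{2} = \frac{40}{157} + 6 \cdot 19321 = \frac{40}{157} + 115926 = \frac{18200422}{157}$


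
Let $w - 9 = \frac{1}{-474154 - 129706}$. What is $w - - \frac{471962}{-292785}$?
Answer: $\frac{261242216959}{35360230020} \approx 7.388$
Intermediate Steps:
$w = \frac{5434739}{603860}$ ($w = 9 + \frac{1}{-474154 - 129706} = 9 + \frac{1}{-603860} = 9 - \frac{1}{603860} = \frac{5434739}{603860} \approx 9.0$)
$w - - \frac{471962}{-292785} = \frac{5434739}{603860} - - \frac{471962}{-292785} = \frac{5434739}{603860} - \left(-471962\right) \left(- \frac{1}{292785}\right) = \frac{5434739}{603860} - \frac{471962}{292785} = \frac{261242216959}{35360230020}$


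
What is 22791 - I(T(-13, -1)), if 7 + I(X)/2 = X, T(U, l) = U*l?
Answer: 22779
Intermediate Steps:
I(X) = -14 + 2*X
22791 - I(T(-13, -1)) = 22791 - (-14 + 2*(-13*(-1))) = 22791 - (-14 + 2*13) = 22791 - (-14 + 26) = 22791 - 1*12 = 22791 - 12 = 22779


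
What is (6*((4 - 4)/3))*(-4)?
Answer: 0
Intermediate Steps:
(6*((4 - 4)/3))*(-4) = (6*(0*(1/3)))*(-4) = (6*0)*(-4) = 0*(-4) = 0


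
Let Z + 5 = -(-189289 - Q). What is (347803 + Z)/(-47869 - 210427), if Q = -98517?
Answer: -219285/129148 ≈ -1.6979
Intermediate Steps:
Z = 90767 (Z = -5 - (-189289 - 1*(-98517)) = -5 - (-189289 + 98517) = -5 - 1*(-90772) = -5 + 90772 = 90767)
(347803 + Z)/(-47869 - 210427) = (347803 + 90767)/(-47869 - 210427) = 438570/(-258296) = 438570*(-1/258296) = -219285/129148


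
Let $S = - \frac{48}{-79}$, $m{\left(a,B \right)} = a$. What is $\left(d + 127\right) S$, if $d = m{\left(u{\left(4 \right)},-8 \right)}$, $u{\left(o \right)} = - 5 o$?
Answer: $\frac{5136}{79} \approx 65.013$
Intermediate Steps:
$d = -20$ ($d = \left(-5\right) 4 = -20$)
$S = \frac{48}{79}$ ($S = \left(-48\right) \left(- \frac{1}{79}\right) = \frac{48}{79} \approx 0.60759$)
$\left(d + 127\right) S = \left(-20 + 127\right) \frac{48}{79} = 107 \cdot \frac{48}{79} = \frac{5136}{79}$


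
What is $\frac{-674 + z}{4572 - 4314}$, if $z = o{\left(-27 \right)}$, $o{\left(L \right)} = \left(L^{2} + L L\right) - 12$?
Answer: $\frac{386}{129} \approx 2.9922$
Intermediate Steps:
$o{\left(L \right)} = -12 + 2 L^{2}$ ($o{\left(L \right)} = \left(L^{2} + L^{2}\right) - 12 = 2 L^{2} - 12 = -12 + 2 L^{2}$)
$z = 1446$ ($z = -12 + 2 \left(-27\right)^{2} = -12 + 2 \cdot 729 = -12 + 1458 = 1446$)
$\frac{-674 + z}{4572 - 4314} = \frac{-674 + 1446}{4572 - 4314} = \frac{772}{258} = 772 \cdot \frac{1}{258} = \frac{386}{129}$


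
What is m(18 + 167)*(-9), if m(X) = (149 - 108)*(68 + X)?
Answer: -93357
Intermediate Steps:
m(X) = 2788 + 41*X (m(X) = 41*(68 + X) = 2788 + 41*X)
m(18 + 167)*(-9) = (2788 + 41*(18 + 167))*(-9) = (2788 + 41*185)*(-9) = (2788 + 7585)*(-9) = 10373*(-9) = -93357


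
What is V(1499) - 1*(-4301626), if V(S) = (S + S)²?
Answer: 13289630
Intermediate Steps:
V(S) = 4*S² (V(S) = (2*S)² = 4*S²)
V(1499) - 1*(-4301626) = 4*1499² - 1*(-4301626) = 4*2247001 + 4301626 = 8988004 + 4301626 = 13289630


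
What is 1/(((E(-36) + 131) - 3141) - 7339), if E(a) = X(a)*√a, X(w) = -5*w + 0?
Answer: -10349/108268201 - 1080*I/108268201 ≈ -9.5587e-5 - 9.9752e-6*I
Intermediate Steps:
X(w) = -5*w
E(a) = -5*a^(3/2) (E(a) = (-5*a)*√a = -5*a^(3/2))
1/(((E(-36) + 131) - 3141) - 7339) = 1/(((-(-1080)*I + 131) - 3141) - 7339) = 1/(((1080*I + 131) - 3141) - 7339) = 1/(((131 + 1080*I) - 3141) - 7339) = 1/((-3010 + 1080*I) - 7339) = 1/(-10349 + 1080*I) = (-10349 - 1080*I)/108268201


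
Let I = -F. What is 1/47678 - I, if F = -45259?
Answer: -2157858601/47678 ≈ -45259.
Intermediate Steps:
I = 45259 (I = -1*(-45259) = 45259)
1/47678 - I = 1/47678 - 1*45259 = 1/47678 - 45259 = -2157858601/47678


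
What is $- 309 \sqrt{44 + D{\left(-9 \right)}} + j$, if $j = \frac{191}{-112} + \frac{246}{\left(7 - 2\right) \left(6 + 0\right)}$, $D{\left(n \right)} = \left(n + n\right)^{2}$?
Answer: $\frac{3637}{560} - 1236 \sqrt{23} \approx -5921.2$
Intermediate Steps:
$D{\left(n \right)} = 4 n^{2}$ ($D{\left(n \right)} = \left(2 n\right)^{2} = 4 n^{2}$)
$j = \frac{3637}{560}$ ($j = 191 \left(- \frac{1}{112}\right) + \frac{246}{5 \cdot 6} = - \frac{191}{112} + \frac{246}{30} = - \frac{191}{112} + 246 \cdot \frac{1}{30} = - \frac{191}{112} + \frac{41}{5} = \frac{3637}{560} \approx 6.4946$)
$- 309 \sqrt{44 + D{\left(-9 \right)}} + j = - 309 \sqrt{44 + 4 \left(-9\right)^{2}} + \frac{3637}{560} = - 309 \sqrt{44 + 4 \cdot 81} + \frac{3637}{560} = - 309 \sqrt{44 + 324} + \frac{3637}{560} = - 309 \sqrt{368} + \frac{3637}{560} = - 309 \cdot 4 \sqrt{23} + \frac{3637}{560} = - 1236 \sqrt{23} + \frac{3637}{560} = \frac{3637}{560} - 1236 \sqrt{23}$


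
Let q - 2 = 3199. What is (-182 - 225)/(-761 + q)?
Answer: -407/2440 ≈ -0.16680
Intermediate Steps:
q = 3201 (q = 2 + 3199 = 3201)
(-182 - 225)/(-761 + q) = (-182 - 225)/(-761 + 3201) = -407/2440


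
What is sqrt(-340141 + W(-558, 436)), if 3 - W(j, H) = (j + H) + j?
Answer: I*sqrt(339458) ≈ 582.63*I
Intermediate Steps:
W(j, H) = 3 - H - 2*j (W(j, H) = 3 - ((j + H) + j) = 3 - ((H + j) + j) = 3 - (H + 2*j) = 3 + (-H - 2*j) = 3 - H - 2*j)
sqrt(-340141 + W(-558, 436)) = sqrt(-340141 + (3 - 1*436 - 2*(-558))) = sqrt(-340141 + (3 - 436 + 1116)) = sqrt(-340141 + 683) = sqrt(-339458) = I*sqrt(339458)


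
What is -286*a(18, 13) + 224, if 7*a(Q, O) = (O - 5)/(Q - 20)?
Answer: 2712/7 ≈ 387.43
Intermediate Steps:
a(Q, O) = (-5 + O)/(7*(-20 + Q)) (a(Q, O) = ((O - 5)/(Q - 20))/7 = ((-5 + O)/(-20 + Q))/7 = (-5 + O)/(7*(-20 + Q)))
-286*a(18, 13) + 224 = -286*(-5 + 13)/(7*(-20 + 18)) + 224 = -286*8/(7*(-2)) + 224 = -286*(-1)*8/(7*2) + 224 = -286*(-4/7) + 224 = 1144/7 + 224 = 2712/7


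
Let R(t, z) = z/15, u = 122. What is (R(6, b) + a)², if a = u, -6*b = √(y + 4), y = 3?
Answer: (10980 - √7)²/8100 ≈ 14877.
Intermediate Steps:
b = -√7/6 (b = -√(3 + 4)/6 = -√7/6 ≈ -0.44096)
R(t, z) = z/15 (R(t, z) = z*(1/15) = z/15)
a = 122
(R(6, b) + a)² = ((-√7/6)/15 + 122)² = (-√7/90 + 122)² = (122 - √7/90)²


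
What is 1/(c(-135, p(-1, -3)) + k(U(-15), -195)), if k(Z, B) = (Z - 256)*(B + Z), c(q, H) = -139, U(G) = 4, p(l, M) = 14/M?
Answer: 1/47993 ≈ 2.0836e-5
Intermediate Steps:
k(Z, B) = (-256 + Z)*(B + Z)
1/(c(-135, p(-1, -3)) + k(U(-15), -195)) = 1/(-139 + (4² - 256*(-195) - 256*4 - 195*4)) = 1/(-139 + (16 + 49920 - 1024 - 780)) = 1/(-139 + 48132) = 1/47993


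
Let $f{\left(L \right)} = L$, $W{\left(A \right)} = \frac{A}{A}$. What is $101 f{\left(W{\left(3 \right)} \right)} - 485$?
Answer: $-384$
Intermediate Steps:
$W{\left(A \right)} = 1$
$101 f{\left(W{\left(3 \right)} \right)} - 485 = 101 \cdot 1 - 485 = 101 - 485 = -384$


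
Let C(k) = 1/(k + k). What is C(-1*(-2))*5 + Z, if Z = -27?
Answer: -103/4 ≈ -25.750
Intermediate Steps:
C(k) = 1/(2*k)
C(-1*(-2))*5 + Z = (1/(2*((-1*(-2)))))*5 - 27 = ((½)/2)*5 - 27 = ((½)*(½))*5 - 27 = (¼)*5 - 27 = 5/4 - 27 = -103/4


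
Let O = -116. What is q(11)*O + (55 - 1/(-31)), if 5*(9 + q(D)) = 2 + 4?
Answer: 148774/155 ≈ 959.83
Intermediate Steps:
q(D) = -39/5 (q(D) = -9 + (2 + 4)/5 = -9 + (⅕)*6 = -9 + 6/5 = -39/5)
q(11)*O + (55 - 1/(-31)) = -39/5*(-116) + (55 - 1/(-31)) = 4524/5 + (55 - 1*(-1/31)) = 4524/5 + (55 + 1/31) = 4524/5 + 1706/31 = 148774/155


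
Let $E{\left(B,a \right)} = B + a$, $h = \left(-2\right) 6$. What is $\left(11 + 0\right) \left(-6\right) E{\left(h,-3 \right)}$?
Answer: $990$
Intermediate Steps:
$h = -12$
$\left(11 + 0\right) \left(-6\right) E{\left(h,-3 \right)} = \left(11 + 0\right) \left(-6\right) \left(-12 - 3\right) = 11 \left(-6\right) \left(-15\right) = \left(-66\right) \left(-15\right) = 990$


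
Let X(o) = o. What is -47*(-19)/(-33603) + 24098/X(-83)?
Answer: -809839213/2789049 ≈ -290.36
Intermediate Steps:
-47*(-19)/(-33603) + 24098/X(-83) = -47*(-19)/(-33603) + 24098/(-83) = 893*(-1/33603) + 24098*(-1/83) = -893/33603 - 24098/83 = -809839213/2789049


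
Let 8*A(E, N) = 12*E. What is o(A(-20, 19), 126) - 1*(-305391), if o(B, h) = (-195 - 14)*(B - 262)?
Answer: 366419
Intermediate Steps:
A(E, N) = 3*E/2 (A(E, N) = (12*E)/8 = 3*E/2)
o(B, h) = 54758 - 209*B (o(B, h) = -209*(-262 + B) = 54758 - 209*B)
o(A(-20, 19), 126) - 1*(-305391) = (54758 - 627*(-20)/2) - 1*(-305391) = (54758 - 209*(-30)) + 305391 = (54758 + 6270) + 305391 = 61028 + 305391 = 366419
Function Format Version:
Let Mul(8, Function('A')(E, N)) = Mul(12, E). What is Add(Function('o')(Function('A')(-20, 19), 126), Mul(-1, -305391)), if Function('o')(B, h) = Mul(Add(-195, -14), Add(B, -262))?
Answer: 366419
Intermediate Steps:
Function('A')(E, N) = Mul(Rational(3, 2), E) (Function('A')(E, N) = Mul(Rational(1, 8), Mul(12, E)) = Mul(Rational(3, 2), E))
Function('o')(B, h) = Add(54758, Mul(-209, B)) (Function('o')(B, h) = Mul(-209, Add(-262, B)) = Add(54758, Mul(-209, B)))
Add(Function('o')(Function('A')(-20, 19), 126), Mul(-1, -305391)) = Add(Add(54758, Mul(-209, Mul(Rational(3, 2), -20))), Mul(-1, -305391)) = Add(Add(54758, Mul(-209, -30)), 305391) = Add(Add(54758, 6270), 305391) = Add(61028, 305391) = 366419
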